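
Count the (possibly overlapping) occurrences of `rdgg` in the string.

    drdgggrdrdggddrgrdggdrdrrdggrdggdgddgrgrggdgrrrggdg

Sliding a length-4 window over the 51 characters (48 positions):
  position 2–5: rdgg
  position 9–12: rdgg
  position 17–20: rdgg
  position 25–28: rdgg
  position 29–32: rdgg

5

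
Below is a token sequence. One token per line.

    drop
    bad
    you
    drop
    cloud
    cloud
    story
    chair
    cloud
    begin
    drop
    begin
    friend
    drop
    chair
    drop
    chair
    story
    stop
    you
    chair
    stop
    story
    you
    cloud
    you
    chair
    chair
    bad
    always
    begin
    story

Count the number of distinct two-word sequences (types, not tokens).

32 tokens → 31 bigram windows in total.
Repeated bigrams (each contributes count−1 duplicates):
  drop chair: 2
  you chair: 2
2 duplicate windows → 31 − 2 = 29 distinct.

29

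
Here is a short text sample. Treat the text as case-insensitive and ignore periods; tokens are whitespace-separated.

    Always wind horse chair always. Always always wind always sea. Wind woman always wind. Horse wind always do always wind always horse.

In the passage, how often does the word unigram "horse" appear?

3

Scanning the 22 tokens for "horse":
  position 3: horse
  position 15: horse
  position 22: horse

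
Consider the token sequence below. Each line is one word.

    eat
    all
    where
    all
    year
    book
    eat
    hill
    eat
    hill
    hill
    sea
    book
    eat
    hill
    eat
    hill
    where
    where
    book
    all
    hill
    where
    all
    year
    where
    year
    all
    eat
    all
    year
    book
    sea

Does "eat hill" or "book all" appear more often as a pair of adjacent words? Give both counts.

"eat hill": 4 occurrences
"book all": 1 occurrence

"eat hill" (4 vs 1)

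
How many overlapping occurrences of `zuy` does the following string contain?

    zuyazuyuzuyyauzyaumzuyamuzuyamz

5

Sliding a length-3 window over the 31 characters (29 positions):
  position 1–3: zuy
  position 5–7: zuy
  position 9–11: zuy
  position 20–22: zuy
  position 26–28: zuy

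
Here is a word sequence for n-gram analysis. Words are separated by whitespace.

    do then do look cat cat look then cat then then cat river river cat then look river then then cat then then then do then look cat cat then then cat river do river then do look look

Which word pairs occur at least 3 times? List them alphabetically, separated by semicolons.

Bigram counts meeting the condition (at least 3 times):
  cat then: 4
  then cat: 4
  then do: 3
  then then: 5

cat then; then cat; then do; then then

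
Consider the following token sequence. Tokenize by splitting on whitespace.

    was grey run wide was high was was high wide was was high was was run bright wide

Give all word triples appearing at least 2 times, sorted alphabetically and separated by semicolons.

high was was; was high was; was was high

Trigram counts meeting the condition (at least 2 times):
  high was was: 2
  was high was: 2
  was was high: 2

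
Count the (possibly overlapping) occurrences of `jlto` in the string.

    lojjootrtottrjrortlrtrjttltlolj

0

Sliding a length-4 window over the 31 characters (28 positions):
  (no match at any position)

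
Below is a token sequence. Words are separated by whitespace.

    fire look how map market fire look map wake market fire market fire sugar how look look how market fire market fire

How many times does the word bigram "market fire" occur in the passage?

5

Scanning the 21 overlapping bigram windows for "market fire":
  position 5–6: market fire
  position 10–11: market fire
  position 12–13: market fire
  position 19–20: market fire
  position 21–22: market fire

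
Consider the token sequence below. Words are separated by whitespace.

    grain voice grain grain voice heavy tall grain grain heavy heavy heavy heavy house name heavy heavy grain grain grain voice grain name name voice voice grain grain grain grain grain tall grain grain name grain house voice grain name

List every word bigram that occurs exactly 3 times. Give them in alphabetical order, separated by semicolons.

Bigram counts meeting the condition (exactly 3 times):
  grain name: 3
  grain voice: 3

grain name; grain voice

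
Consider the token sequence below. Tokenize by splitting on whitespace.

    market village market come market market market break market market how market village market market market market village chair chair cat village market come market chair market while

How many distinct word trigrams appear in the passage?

28 tokens → 26 trigram windows in total.
Repeated trigrams (each contributes count−1 duplicates):
  market market market: 3
  market come market: 2
  market village market: 2
  village market come: 2
5 duplicate windows → 26 − 5 = 21 distinct.

21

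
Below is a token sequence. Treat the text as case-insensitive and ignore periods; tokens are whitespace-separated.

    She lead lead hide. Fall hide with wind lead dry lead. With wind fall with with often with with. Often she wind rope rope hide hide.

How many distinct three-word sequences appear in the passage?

23

26 tokens → 24 trigram windows in total.
Repeated trigrams (each contributes count−1 duplicates):
  with with often: 2
1 duplicate windows → 24 − 1 = 23 distinct.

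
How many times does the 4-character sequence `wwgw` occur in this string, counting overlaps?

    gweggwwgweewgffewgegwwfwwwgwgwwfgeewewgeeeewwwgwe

3

Sliding a length-4 window over the 49 characters (46 positions):
  position 6–9: wwgw
  position 25–28: wwgw
  position 45–48: wwgw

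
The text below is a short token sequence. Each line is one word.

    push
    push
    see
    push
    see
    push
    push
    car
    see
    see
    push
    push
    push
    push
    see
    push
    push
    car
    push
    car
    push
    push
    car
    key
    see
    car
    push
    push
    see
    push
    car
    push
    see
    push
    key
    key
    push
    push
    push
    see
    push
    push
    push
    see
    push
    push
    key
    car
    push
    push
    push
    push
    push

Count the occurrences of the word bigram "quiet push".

Scanning the 52 overlapping bigram windows for "quiet push":
  (none found)

0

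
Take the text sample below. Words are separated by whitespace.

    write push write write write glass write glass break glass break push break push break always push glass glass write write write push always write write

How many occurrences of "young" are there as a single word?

Scanning the 26 tokens for "young":
  (none found)

0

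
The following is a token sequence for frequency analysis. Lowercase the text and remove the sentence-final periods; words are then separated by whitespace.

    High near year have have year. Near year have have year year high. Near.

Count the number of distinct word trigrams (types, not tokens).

9

14 tokens → 12 trigram windows in total.
Repeated trigrams (each contributes count−1 duplicates):
  have have year: 2
  near year have: 2
  year have have: 2
3 duplicate windows → 12 − 3 = 9 distinct.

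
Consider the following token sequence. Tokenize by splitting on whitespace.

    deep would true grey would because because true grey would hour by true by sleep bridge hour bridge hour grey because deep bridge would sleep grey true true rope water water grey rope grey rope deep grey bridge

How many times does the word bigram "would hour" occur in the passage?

1

Scanning the 37 overlapping bigram windows for "would hour":
  position 10–11: would hour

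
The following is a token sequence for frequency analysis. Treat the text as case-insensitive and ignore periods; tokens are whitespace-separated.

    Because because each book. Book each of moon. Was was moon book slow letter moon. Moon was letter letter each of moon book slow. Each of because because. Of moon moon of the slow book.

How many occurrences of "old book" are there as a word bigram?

Scanning the 34 overlapping bigram windows for "old book":
  (none found)

0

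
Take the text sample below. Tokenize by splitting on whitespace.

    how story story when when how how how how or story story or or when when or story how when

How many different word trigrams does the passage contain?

17

20 tokens → 18 trigram windows in total.
Repeated trigrams (each contributes count−1 duplicates):
  how how how: 2
1 duplicate windows → 18 − 1 = 17 distinct.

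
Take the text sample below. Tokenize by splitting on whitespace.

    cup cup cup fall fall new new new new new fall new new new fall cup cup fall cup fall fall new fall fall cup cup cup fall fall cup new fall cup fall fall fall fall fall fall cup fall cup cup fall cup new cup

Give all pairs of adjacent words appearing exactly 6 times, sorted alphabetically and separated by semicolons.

cup cup; new new

Bigram counts meeting the condition (exactly 6 times):
  cup cup: 6
  new new: 6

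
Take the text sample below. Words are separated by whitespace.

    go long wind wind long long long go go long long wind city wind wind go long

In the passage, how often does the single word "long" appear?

Scanning the 17 tokens for "long":
  position 2: long
  position 5: long
  position 6: long
  position 7: long
  position 10: long
  position 11: long
  position 17: long

7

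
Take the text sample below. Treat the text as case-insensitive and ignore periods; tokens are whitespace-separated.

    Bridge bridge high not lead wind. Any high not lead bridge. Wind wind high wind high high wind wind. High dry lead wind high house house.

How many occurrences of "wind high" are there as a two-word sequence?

4

Scanning the 25 overlapping bigram windows for "wind high":
  position 13–14: wind high
  position 15–16: wind high
  position 19–20: wind high
  position 23–24: wind high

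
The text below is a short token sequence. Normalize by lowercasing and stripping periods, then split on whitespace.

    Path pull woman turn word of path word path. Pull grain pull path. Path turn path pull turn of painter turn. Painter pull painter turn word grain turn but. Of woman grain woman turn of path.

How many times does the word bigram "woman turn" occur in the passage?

Scanning the 35 overlapping bigram windows for "woman turn":
  position 3–4: woman turn
  position 33–34: woman turn

2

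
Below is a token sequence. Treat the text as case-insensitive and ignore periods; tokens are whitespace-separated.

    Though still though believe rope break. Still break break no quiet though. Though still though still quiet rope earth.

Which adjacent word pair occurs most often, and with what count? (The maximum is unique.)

Bigram frequencies (highest first):
  though still: 3
  still though: 2
  though believe: 1
  believe rope: 1
  rope break: 1
  break still: 1
  … (9 more, each ≤ 1)

"though still", 3 times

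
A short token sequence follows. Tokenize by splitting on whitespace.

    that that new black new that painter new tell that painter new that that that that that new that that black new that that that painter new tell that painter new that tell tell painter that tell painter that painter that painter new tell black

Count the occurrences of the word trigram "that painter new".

5

Scanning the 43 overlapping trigram windows for "that painter new":
  position 6–8: that painter new
  position 10–12: that painter new
  position 25–27: that painter new
  position 29–31: that painter new
  position 41–43: that painter new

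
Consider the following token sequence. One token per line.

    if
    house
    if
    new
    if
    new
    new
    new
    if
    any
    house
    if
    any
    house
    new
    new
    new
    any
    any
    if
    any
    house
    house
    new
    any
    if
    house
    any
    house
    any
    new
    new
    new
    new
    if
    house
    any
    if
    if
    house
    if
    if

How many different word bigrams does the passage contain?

42 tokens → 41 bigram windows in total.
Repeated bigrams (each contributes count−1 duplicates):
  new new: 7
  any house: 4
  if house: 4
  any if: 3
  house any: 3
  house if: 3
  if any: 3
  new if: 3
  … (4 more repeated)
26 duplicate windows → 41 − 26 = 15 distinct.

15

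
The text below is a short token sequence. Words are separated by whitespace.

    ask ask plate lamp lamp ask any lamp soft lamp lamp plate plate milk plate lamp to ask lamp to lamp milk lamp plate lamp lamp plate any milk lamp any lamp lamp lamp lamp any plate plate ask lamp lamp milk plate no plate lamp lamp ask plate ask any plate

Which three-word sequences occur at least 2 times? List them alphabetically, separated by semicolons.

lamp lamp ask; lamp lamp lamp; lamp lamp plate; plate lamp lamp

Trigram counts meeting the condition (at least 2 times):
  lamp lamp ask: 2
  lamp lamp lamp: 2
  lamp lamp plate: 2
  plate lamp lamp: 3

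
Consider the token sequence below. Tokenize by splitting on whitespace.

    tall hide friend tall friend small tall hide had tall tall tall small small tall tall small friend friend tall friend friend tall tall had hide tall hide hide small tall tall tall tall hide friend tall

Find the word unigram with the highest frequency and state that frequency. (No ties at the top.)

"tall", 17 times

Unigram frequencies (highest first):
  tall: 17
  friend: 7
  hide: 6
  small: 5
  had: 2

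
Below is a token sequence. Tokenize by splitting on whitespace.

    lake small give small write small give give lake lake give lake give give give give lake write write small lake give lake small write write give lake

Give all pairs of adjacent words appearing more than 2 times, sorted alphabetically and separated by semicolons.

Bigram counts meeting the condition (more than 2 times):
  give give: 4
  give lake: 5
  lake give: 3

give give; give lake; lake give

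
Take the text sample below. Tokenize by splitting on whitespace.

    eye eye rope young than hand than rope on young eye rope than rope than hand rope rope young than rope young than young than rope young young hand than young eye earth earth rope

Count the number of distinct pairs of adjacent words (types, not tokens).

19

35 tokens → 34 bigram windows in total.
Repeated bigrams (each contributes count−1 duplicates):
  rope young: 4
  than rope: 4
  young than: 4
  eye rope: 2
  hand than: 2
  rope than: 2
  than hand: 2
  than young: 2
  … (1 more repeated)
15 duplicate windows → 34 − 15 = 19 distinct.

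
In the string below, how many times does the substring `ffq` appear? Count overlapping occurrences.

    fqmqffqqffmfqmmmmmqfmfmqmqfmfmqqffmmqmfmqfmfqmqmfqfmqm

1

Sliding a length-3 window over the 54 characters (52 positions):
  position 5–7: ffq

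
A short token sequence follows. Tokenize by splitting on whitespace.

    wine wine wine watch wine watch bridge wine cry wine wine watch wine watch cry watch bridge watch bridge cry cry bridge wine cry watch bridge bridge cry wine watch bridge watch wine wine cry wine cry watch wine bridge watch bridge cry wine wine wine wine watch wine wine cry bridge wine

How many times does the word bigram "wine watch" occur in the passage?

6

Scanning the 52 overlapping bigram windows for "wine watch":
  position 3–4: wine watch
  position 5–6: wine watch
  position 11–12: wine watch
  position 13–14: wine watch
  position 29–30: wine watch
  position 47–48: wine watch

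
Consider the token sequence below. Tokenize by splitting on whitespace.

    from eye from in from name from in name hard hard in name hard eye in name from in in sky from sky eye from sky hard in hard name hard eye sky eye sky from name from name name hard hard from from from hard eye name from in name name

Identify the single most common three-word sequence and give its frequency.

Trigram frequencies (highest first):
  name from in: 3
  from name from: 2
  from in name: 2
  in name hard: 2
  name hard hard: 2
  name hard eye: 2
  … (37 more, each ≤ 1)

"name from in", 3 times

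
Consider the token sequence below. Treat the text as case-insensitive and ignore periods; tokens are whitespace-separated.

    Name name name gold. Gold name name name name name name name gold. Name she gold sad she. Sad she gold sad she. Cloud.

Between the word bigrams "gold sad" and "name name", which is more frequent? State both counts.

"name name" (8 vs 2)

"gold sad": 2 occurrences
"name name": 8 occurrences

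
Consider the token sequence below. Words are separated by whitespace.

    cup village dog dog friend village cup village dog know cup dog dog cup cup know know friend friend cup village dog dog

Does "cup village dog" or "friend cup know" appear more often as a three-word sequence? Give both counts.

"cup village dog" (3 vs 0)

"cup village dog": 3 occurrences
"friend cup know": 0 occurrences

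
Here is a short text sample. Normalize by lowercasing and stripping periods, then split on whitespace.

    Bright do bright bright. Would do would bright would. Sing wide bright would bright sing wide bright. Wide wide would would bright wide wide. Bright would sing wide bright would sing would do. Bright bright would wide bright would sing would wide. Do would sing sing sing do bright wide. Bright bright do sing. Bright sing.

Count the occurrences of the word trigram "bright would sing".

4

Scanning the 54 overlapping trigram windows for "bright would sing":
  position 8–10: bright would sing
  position 25–27: bright would sing
  position 29–31: bright would sing
  position 38–40: bright would sing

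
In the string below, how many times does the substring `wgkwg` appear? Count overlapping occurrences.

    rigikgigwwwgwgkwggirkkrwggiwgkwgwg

2

Sliding a length-5 window over the 34 characters (30 positions):
  position 13–17: wgkwg
  position 28–32: wgkwg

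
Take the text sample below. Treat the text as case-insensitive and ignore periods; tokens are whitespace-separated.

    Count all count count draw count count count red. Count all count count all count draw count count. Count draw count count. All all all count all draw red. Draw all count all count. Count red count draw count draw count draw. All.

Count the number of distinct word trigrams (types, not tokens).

23

43 tokens → 41 trigram windows in total.
Repeated trigrams (each contributes count−1 duplicates):
  count draw count: 5
  count all count: 4
  all count count: 3
  draw count count: 3
  all count all: 2
  count count all: 2
  count count count: 2
  count count draw: 2
  … (3 more repeated)
18 duplicate windows → 41 − 18 = 23 distinct.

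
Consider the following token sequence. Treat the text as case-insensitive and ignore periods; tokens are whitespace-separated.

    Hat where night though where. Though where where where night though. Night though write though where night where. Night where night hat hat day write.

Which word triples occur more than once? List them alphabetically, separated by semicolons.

Trigram counts meeting the condition (more than once):
  night where night: 2
  where night though: 2
  where night where: 2

night where night; where night though; where night where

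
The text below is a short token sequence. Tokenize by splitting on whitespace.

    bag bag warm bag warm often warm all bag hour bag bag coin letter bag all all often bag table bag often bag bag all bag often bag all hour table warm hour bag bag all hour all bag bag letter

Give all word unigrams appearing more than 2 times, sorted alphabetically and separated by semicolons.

Unigram counts meeting the condition (more than 2 times):
  all: 7
  bag: 17
  hour: 4
  often: 4
  warm: 4

all; bag; hour; often; warm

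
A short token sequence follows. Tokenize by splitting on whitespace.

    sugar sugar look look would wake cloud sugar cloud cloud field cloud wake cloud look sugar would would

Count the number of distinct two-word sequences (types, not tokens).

18 tokens → 17 bigram windows in total.
Repeated bigrams (each contributes count−1 duplicates):
  wake cloud: 2
1 duplicate windows → 17 − 1 = 16 distinct.

16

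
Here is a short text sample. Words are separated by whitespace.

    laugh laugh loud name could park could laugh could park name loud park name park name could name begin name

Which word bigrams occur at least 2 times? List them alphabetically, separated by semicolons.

Bigram counts meeting the condition (at least 2 times):
  could park: 2
  name could: 2
  park name: 3

could park; name could; park name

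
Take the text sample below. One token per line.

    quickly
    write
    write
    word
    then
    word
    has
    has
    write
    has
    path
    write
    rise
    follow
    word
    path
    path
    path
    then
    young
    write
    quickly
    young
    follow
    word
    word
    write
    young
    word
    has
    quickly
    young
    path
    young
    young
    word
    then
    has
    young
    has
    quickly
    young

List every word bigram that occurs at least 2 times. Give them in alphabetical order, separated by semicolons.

follow word; has quickly; path path; quickly young; word has; word then; young word

Bigram counts meeting the condition (at least 2 times):
  follow word: 2
  has quickly: 2
  path path: 2
  quickly young: 3
  word has: 2
  word then: 2
  young word: 2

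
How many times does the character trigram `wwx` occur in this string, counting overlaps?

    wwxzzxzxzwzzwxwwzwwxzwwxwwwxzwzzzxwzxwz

Sliding a length-3 window over the 39 characters (37 positions):
  position 1–3: wwx
  position 18–20: wwx
  position 22–24: wwx
  position 26–28: wwx

4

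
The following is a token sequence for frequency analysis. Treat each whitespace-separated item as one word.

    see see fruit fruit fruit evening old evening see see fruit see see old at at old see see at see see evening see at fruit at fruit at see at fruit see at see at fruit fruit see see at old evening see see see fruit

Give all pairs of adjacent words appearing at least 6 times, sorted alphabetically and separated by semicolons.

Bigram counts meeting the condition (at least 6 times):
  see at: 6
  see see: 8

see at; see see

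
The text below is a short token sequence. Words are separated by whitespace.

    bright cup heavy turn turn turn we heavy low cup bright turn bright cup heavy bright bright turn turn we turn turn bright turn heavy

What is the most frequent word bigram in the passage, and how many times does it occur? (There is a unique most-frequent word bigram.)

"turn turn", 4 times

Bigram frequencies (highest first):
  turn turn: 4
  bright turn: 3
  bright cup: 2
  cup heavy: 2
  turn we: 2
  turn bright: 2
  … (9 more, each ≤ 1)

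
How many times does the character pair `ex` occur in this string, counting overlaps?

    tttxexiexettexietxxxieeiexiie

Sliding a length-2 window over the 29 characters (28 positions):
  position 5–6: ex
  position 8–9: ex
  position 13–14: ex
  position 25–26: ex

4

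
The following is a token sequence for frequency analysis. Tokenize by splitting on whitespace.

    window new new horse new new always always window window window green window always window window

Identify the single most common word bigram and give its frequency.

"window window", 3 times

Bigram frequencies (highest first):
  window window: 3
  new new: 2
  always window: 2
  window new: 1
  new horse: 1
  horse new: 1
  … (5 more, each ≤ 1)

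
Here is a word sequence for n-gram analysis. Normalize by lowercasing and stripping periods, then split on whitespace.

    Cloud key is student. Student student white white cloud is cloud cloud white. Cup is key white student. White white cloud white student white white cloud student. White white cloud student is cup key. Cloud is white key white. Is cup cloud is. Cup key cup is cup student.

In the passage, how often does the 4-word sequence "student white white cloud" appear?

4

Scanning the 46 overlapping 4-gram windows for "student white white cloud":
  position 6–9: student white white cloud
  position 18–21: student white white cloud
  position 23–26: student white white cloud
  position 27–30: student white white cloud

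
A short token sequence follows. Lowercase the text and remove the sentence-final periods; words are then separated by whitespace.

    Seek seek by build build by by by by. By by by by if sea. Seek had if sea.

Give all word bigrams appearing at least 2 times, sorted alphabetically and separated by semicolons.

by by; if sea

Bigram counts meeting the condition (at least 2 times):
  by by: 7
  if sea: 2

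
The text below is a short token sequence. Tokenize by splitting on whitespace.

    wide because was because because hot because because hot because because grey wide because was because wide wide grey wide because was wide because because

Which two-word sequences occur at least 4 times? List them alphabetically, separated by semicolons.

Bigram counts meeting the condition (at least 4 times):
  because because: 4
  wide because: 4

because because; wide because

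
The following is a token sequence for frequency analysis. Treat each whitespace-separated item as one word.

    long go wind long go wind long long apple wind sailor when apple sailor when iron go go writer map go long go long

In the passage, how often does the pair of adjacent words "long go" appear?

Scanning the 23 overlapping bigram windows for "long go":
  position 1–2: long go
  position 4–5: long go
  position 22–23: long go

3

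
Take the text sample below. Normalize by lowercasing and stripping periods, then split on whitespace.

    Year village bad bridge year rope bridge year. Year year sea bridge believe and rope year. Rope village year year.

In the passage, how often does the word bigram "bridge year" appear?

2

Scanning the 19 overlapping bigram windows for "bridge year":
  position 4–5: bridge year
  position 7–8: bridge year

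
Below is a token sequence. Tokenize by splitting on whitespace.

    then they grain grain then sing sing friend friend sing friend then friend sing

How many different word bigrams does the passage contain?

14 tokens → 13 bigram windows in total.
Repeated bigrams (each contributes count−1 duplicates):
  friend sing: 2
  sing friend: 2
2 duplicate windows → 13 − 2 = 11 distinct.

11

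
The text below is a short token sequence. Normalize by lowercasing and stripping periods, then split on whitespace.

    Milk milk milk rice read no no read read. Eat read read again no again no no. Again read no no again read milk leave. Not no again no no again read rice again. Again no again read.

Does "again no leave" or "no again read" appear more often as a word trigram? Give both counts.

"no again read" (4 vs 0)

"again no leave": 0 occurrences
"no again read": 4 occurrences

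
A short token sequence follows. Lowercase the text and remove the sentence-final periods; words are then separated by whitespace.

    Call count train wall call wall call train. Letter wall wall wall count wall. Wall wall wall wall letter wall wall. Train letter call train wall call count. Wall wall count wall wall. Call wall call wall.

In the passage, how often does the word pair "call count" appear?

Scanning the 36 overlapping bigram windows for "call count":
  position 1–2: call count
  position 27–28: call count

2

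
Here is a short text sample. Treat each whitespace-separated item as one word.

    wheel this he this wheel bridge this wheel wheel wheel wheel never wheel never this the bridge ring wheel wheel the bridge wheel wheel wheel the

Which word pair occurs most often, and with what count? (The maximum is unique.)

"wheel wheel", 6 times

Bigram frequencies (highest first):
  wheel wheel: 6
  this wheel: 2
  wheel never: 2
  the bridge: 2
  wheel the: 2
  wheel this: 1
  … (10 more, each ≤ 1)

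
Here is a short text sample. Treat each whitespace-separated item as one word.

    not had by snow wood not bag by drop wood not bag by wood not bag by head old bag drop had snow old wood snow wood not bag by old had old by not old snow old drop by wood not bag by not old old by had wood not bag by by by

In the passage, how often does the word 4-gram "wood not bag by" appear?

6

Scanning the 52 overlapping 4-gram windows for "wood not bag by":
  position 5–8: wood not bag by
  position 10–13: wood not bag by
  position 14–17: wood not bag by
  position 27–30: wood not bag by
  position 41–44: wood not bag by
  position 50–53: wood not bag by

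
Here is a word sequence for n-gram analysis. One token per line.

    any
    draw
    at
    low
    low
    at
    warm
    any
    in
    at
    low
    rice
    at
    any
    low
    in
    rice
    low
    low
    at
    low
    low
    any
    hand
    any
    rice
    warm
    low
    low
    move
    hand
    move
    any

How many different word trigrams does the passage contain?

29

33 tokens → 31 trigram windows in total.
Repeated trigrams (each contributes count−1 duplicates):
  at low low: 2
  low low at: 2
2 duplicate windows → 31 − 2 = 29 distinct.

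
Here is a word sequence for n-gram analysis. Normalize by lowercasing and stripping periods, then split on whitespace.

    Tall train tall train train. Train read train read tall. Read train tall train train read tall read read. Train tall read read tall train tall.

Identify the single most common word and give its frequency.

Unigram frequencies (highest first):
  train: 10
  tall: 8
  read: 8

"train", 10 times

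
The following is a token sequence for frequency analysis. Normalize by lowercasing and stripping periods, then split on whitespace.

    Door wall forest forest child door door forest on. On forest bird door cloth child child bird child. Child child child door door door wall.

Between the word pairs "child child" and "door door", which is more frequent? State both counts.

"child child" (4 vs 3)

"child child": 4 occurrences
"door door": 3 occurrences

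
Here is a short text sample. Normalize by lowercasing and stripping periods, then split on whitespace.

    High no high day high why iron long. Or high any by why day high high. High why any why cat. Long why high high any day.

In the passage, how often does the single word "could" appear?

Scanning the 27 tokens for "could":
  (none found)

0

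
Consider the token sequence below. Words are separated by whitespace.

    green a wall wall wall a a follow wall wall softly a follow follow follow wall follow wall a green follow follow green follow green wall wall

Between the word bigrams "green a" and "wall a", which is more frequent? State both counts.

"wall a" (2 vs 1)

"green a": 1 occurrence
"wall a": 2 occurrences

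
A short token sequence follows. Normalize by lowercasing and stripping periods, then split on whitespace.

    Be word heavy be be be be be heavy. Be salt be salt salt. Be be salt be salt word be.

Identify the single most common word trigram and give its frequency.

"be be be", 3 times

Trigram frequencies (highest first):
  be be be: 3
  be salt be: 2
  salt be salt: 2
  be word heavy: 1
  word heavy be: 1
  heavy be be: 1
  … (9 more, each ≤ 1)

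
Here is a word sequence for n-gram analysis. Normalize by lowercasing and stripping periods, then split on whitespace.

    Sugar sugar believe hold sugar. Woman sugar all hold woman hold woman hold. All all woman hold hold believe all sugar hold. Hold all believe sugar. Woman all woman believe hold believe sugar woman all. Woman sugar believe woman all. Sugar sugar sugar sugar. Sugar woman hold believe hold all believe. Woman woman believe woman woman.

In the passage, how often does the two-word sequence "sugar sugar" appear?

Scanning the 55 overlapping bigram windows for "sugar sugar":
  position 1–2: sugar sugar
  position 41–42: sugar sugar
  position 42–43: sugar sugar
  position 43–44: sugar sugar
  position 44–45: sugar sugar

5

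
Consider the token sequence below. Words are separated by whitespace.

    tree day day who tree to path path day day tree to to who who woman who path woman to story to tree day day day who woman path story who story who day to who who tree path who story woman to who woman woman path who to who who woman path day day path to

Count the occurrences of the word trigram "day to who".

Scanning the 55 overlapping trigram windows for "day to who":
  position 34–36: day to who

1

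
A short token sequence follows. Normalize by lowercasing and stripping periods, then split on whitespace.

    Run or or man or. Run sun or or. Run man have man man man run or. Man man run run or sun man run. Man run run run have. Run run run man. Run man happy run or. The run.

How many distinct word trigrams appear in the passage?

34

41 tokens → 39 trigram windows in total.
Repeated trigrams (each contributes count−1 duplicates):
  man man run: 2
  man run man: 2
  man run run: 2
  run man run: 2
  run run run: 2
5 duplicate windows → 39 − 5 = 34 distinct.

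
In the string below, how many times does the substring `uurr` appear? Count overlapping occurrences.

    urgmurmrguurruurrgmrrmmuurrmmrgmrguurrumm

4

Sliding a length-4 window over the 41 characters (38 positions):
  position 10–13: uurr
  position 14–17: uurr
  position 24–27: uurr
  position 35–38: uurr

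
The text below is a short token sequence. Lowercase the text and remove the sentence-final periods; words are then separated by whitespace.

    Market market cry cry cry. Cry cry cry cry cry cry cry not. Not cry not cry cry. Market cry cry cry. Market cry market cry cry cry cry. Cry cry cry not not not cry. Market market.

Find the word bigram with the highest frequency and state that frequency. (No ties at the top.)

Bigram frequencies (highest first):
  cry cry: 18
  market cry: 4
  cry market: 4
  cry not: 3
  not not: 3
  not cry: 3
  … (1 more, each ≤ 2)

"cry cry", 18 times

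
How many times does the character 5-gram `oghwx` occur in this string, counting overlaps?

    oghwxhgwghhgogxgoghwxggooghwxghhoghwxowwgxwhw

Sliding a length-5 window over the 45 characters (41 positions):
  position 1–5: oghwx
  position 17–21: oghwx
  position 25–29: oghwx
  position 33–37: oghwx

4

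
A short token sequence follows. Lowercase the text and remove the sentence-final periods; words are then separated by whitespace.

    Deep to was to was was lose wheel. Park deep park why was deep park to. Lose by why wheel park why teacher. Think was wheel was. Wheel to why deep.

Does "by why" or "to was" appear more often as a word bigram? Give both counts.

"to was" (2 vs 1)

"by why": 1 occurrence
"to was": 2 occurrences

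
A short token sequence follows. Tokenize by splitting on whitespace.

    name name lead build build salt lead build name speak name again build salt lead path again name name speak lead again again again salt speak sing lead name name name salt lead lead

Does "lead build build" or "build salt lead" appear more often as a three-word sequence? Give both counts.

"lead build build": 1 occurrence
"build salt lead": 2 occurrences

"build salt lead" (2 vs 1)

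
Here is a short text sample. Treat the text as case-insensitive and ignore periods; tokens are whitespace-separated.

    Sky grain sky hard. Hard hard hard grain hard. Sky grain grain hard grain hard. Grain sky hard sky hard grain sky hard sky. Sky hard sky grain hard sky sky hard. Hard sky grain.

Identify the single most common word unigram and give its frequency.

Unigram frequencies (highest first):
  hard: 14
  sky: 12
  grain: 9

"hard", 14 times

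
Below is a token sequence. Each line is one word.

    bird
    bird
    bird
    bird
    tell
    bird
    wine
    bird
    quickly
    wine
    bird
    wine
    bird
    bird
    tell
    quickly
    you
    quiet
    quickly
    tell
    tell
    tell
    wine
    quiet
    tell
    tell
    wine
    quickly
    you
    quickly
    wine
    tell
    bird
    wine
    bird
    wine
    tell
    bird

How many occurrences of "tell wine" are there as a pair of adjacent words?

Scanning the 37 overlapping bigram windows for "tell wine":
  position 22–23: tell wine
  position 26–27: tell wine

2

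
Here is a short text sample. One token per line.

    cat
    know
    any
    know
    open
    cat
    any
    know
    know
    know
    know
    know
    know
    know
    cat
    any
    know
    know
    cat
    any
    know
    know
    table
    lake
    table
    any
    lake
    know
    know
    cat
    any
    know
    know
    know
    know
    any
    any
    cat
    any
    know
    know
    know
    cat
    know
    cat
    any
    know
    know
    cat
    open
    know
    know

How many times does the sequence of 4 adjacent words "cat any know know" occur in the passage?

6

Scanning the 49 overlapping 4-gram windows for "cat any know know":
  position 6–9: cat any know know
  position 15–18: cat any know know
  position 19–22: cat any know know
  position 30–33: cat any know know
  position 38–41: cat any know know
  position 45–48: cat any know know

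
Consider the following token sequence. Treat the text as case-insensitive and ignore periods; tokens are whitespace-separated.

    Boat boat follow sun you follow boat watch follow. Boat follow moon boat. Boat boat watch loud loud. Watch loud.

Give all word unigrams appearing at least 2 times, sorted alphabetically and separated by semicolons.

boat; follow; loud; watch

Unigram counts meeting the condition (at least 2 times):
  boat: 7
  follow: 4
  loud: 3
  watch: 3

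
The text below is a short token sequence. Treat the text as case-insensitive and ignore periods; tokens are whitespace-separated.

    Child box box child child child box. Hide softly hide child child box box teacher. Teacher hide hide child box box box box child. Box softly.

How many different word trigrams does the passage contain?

26 tokens → 24 trigram windows in total.
Repeated trigrams (each contributes count−1 duplicates):
  child box box: 3
  box box box: 2
  box box child: 2
  child child box: 2
5 duplicate windows → 24 − 5 = 19 distinct.

19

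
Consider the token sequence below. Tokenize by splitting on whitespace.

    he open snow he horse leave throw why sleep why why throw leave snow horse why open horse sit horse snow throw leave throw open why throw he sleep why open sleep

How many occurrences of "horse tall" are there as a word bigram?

Scanning the 31 overlapping bigram windows for "horse tall":
  (none found)

0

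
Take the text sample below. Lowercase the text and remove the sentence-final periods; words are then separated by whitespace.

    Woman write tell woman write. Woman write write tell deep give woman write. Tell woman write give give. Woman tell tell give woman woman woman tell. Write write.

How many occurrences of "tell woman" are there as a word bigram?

2

Scanning the 27 overlapping bigram windows for "tell woman":
  position 3–4: tell woman
  position 14–15: tell woman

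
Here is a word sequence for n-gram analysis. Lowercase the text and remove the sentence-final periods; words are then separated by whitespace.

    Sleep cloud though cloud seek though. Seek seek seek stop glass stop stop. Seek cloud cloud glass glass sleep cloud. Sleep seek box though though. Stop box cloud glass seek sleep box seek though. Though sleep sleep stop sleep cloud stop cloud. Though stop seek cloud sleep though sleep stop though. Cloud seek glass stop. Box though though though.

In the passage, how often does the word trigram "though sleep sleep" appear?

Scanning the 57 overlapping trigram windows for "though sleep sleep":
  position 35–37: though sleep sleep

1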